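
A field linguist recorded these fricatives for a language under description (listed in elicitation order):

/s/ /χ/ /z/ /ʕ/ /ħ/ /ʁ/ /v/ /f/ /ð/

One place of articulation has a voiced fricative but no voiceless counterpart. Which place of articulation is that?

Voiceless: /f/ (labiodental), /s/ (alveolar), /χ/ (uvular), /ħ/ (pharyngeal).
Voiced: /v/ (labiodental), /ð/ (dental), /z/ (alveolar), /ʁ/ (uvular), /ʕ/ (pharyngeal).
Every place of articulation has a voiceless member except dental, where /θ/ would be expected.

dental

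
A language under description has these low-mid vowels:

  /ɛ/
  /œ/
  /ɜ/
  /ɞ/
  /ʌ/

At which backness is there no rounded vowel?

backness          unrounded  rounded 
front             ɛ         œ       
central           ɜ         ɞ       
back              ʌ         —       
Every backness has a rounded member except back, where /ɔ/ would be expected.

back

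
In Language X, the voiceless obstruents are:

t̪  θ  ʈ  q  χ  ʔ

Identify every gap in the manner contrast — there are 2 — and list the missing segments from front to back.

Stop: /t̪/ (dental), /ʈ/ (retroflex), /q/ (uvular), /ʔ/ (glottal).
Fricative: /θ/ (dental), /χ/ (uvular).
Gaps, from front to back: retroflex lacks fricative (/ʂ/); glottal lacks fricative (/h/).

/ʂ/, /h/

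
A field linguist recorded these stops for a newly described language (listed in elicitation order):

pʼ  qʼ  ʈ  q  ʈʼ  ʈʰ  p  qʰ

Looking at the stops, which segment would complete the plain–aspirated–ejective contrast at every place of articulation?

/pʰ/

Plain: /p/ (bilabial), /ʈ/ (retroflex), /q/ (uvular).
Aspirated: /ʈʰ/ (retroflex), /qʰ/ (uvular).
Ejective: /pʼ/ (bilabial), /ʈʼ/ (retroflex), /qʼ/ (uvular).
The bilabial row has no aspirated member, so the gap is the aspirated bilabial stop /pʰ/.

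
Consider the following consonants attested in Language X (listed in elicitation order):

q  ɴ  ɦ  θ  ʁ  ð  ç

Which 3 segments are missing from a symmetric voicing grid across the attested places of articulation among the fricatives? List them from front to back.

/ʝ/, /χ/, /h/

Voiceless: /θ/ (dental), /ç/ (palatal).
Voiced: /ð/ (dental), /ʁ/ (uvular), /ɦ/ (glottal).
Gaps, from front to back: palatal lacks voiced (/ʝ/); uvular lacks voiceless (/χ/); glottal lacks voiceless (/h/).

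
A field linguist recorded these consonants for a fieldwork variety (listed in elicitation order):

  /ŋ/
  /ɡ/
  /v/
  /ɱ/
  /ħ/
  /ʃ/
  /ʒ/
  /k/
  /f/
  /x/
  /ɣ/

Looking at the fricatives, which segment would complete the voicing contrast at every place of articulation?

/ʕ/

Voiceless: /f/ (labiodental), /ʃ/ (postalveolar), /x/ (velar), /ħ/ (pharyngeal).
Voiced: /v/ (labiodental), /ʒ/ (postalveolar), /ɣ/ (velar).
The pharyngeal row has no voiced member, so the gap is the voiced pharyngeal fricative /ʕ/.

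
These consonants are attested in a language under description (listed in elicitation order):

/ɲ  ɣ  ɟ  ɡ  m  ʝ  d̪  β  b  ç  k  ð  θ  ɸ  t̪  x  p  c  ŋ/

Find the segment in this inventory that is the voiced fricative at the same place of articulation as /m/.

/β/

/m/ is a bilabial nasal.
The voiced fricative at the same place is a voiced bilabial fricative — in this inventory, /β/.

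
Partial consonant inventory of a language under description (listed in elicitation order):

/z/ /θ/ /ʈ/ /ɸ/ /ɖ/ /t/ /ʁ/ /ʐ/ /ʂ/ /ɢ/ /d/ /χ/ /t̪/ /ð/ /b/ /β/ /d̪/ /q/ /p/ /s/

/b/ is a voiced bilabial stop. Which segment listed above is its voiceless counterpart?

The voiceless counterpart is a voiceless bilabial stop — in this inventory, /p/.

/p/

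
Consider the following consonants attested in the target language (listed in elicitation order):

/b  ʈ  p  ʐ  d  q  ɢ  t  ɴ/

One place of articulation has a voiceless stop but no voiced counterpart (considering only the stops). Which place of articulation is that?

retroflex

Voiceless: /p/ (bilabial), /t/ (alveolar), /ʈ/ (retroflex), /q/ (uvular).
Voiced: /b/ (bilabial), /d/ (alveolar), /ɢ/ (uvular).
Every place of articulation has a voiced member except retroflex, where /ɖ/ would be expected.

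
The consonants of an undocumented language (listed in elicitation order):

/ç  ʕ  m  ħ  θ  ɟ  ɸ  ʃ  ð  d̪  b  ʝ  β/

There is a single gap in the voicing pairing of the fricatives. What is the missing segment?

/ʒ/

place of articulation  voiceless  voiced  
bilabial          ɸ         β       
dental            θ         ð       
postalveolar      ʃ         —       
palatal           ç         ʝ       
pharyngeal        ħ         ʕ       
The postalveolar row has no voiced member, so the gap is the voiced postalveolar fricative /ʒ/.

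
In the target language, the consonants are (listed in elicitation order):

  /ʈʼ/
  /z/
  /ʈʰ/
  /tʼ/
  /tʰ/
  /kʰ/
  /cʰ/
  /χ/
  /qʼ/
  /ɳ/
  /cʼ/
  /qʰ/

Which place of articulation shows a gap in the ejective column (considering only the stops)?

Aspirated: /tʰ/ (alveolar), /ʈʰ/ (retroflex), /cʰ/ (palatal), /kʰ/ (velar), /qʰ/ (uvular).
Ejective: /tʼ/ (alveolar), /ʈʼ/ (retroflex), /cʼ/ (palatal), /qʼ/ (uvular).
Every place of articulation has an ejective member except velar, where /kʼ/ would be expected.

velar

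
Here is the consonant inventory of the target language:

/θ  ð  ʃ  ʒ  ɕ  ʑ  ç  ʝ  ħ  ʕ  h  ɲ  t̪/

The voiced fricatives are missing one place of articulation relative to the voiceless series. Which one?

glottal

place of articulation  voiceless  voiced  
dental            θ         ð       
postalveolar      ʃ         ʒ       
alveolo-palatal   ɕ         ʑ       
palatal           ç         ʝ       
pharyngeal        ħ         ʕ       
glottal           h         —       
Every place of articulation has a voiced member except glottal, where /ɦ/ would be expected.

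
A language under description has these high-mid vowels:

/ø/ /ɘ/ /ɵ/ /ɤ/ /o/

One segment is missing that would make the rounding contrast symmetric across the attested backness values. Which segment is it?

/e/

backness          unrounded  rounded 
front             —         ø       
central           ɘ         ɵ       
back              ɤ         o       
The front row has no unrounded member, so the gap is the front unrounded vowel /e/.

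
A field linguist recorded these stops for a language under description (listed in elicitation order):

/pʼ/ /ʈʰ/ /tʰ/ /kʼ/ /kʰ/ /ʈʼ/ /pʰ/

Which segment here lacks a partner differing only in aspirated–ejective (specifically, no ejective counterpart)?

/tʰ/

Bilabial: /pʰ/ ~ /pʼ/
Retroflex: /ʈʰ/ ~ /ʈʼ/
Velar: /kʰ/ ~ /kʼ/
Alveolar: only /tʰ/ (aspirated); no ejective partner.
So /tʰ/ is the unpaired segment.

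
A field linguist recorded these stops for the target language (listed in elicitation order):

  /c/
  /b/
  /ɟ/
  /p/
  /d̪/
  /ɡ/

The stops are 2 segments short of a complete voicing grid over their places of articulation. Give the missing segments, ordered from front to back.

/t̪/, /k/

Voiceless: /p/ (bilabial), /c/ (palatal).
Voiced: /b/ (bilabial), /d̪/ (dental), /ɟ/ (palatal), /ɡ/ (velar).
Gaps, from front to back: dental lacks voiceless (/t̪/); velar lacks voiceless (/k/).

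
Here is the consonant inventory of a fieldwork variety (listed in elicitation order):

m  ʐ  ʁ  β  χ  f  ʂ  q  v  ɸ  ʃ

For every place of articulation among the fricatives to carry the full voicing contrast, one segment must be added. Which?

/ʒ/

bilabial: voiceless /ɸ/, voiced /β/.
labiodental: voiceless /f/, voiced /v/.
postalveolar: voiceless /ʃ/, voiced —.
retroflex: voiceless /ʂ/, voiced /ʐ/.
uvular: voiceless /χ/, voiced /ʁ/.
The postalveolar row has no voiced member, so the gap is the voiced postalveolar fricative /ʒ/.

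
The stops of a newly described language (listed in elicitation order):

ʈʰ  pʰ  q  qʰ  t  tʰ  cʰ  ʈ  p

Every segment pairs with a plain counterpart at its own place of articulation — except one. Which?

Bilabial: /p/ ~ /pʰ/
Alveolar: /t/ ~ /tʰ/
Retroflex: /ʈ/ ~ /ʈʰ/
Uvular: /q/ ~ /qʰ/
Palatal: only /cʰ/ (aspirated); no plain partner.
So /cʰ/ is the unpaired segment.

/cʰ/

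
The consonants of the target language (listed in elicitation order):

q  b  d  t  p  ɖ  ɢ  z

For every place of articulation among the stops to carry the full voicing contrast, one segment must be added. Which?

place of articulation  voiceless  voiced  
bilabial          p         b       
alveolar          t         d       
retroflex         —         ɖ       
uvular            q         ɢ       
The retroflex row has no voiceless member, so the gap is the voiceless retroflex stop /ʈ/.

/ʈ/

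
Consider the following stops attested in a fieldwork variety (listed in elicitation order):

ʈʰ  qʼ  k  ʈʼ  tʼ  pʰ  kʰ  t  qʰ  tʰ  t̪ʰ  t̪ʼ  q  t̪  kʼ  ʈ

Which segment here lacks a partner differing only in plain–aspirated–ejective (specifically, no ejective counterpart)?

/pʰ/

Dental: /t̪/ ~ /t̪ʰ/ ~ /t̪ʼ/
Alveolar: /t/ ~ /tʰ/ ~ /tʼ/
Retroflex: /ʈ/ ~ /ʈʰ/ ~ /ʈʼ/
Velar: /k/ ~ /kʰ/ ~ /kʼ/
Uvular: /q/ ~ /qʰ/ ~ /qʼ/
Bilabial: only /pʰ/ (aspirated); no ejective partner.
So /pʰ/ is the unpaired segment.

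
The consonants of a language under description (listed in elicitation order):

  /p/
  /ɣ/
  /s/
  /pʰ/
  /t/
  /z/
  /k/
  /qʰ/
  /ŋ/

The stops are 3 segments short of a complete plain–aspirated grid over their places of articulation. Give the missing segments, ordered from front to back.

/tʰ/, /kʰ/, /q/

place of articulation  plain     aspirated
bilabial          p         pʰ      
alveolar          t         —       
velar             k         —       
uvular            —         qʰ      
Gaps, from front to back: alveolar lacks aspirated (/tʰ/); velar lacks aspirated (/kʰ/); uvular lacks plain (/q/).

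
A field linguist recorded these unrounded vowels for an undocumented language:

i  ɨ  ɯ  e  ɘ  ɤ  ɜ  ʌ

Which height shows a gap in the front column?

low-mid

high: front /i/, central /ɨ/, back /ɯ/.
high-mid: front /e/, central /ɘ/, back /ɤ/.
low-mid: front —, central /ɜ/, back /ʌ/.
Every height has a front member except low-mid, where /ɛ/ would be expected.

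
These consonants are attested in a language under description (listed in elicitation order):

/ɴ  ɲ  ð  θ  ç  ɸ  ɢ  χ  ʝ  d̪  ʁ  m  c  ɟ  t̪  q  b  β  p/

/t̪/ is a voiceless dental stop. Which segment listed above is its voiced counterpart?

/d̪/

The voiced counterpart is a voiced dental stop — in this inventory, /d̪/.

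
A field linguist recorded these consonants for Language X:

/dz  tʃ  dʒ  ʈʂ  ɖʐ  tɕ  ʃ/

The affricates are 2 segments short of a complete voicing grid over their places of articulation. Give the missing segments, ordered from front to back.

place of articulation  voiceless  voiced  
alveolar          —         dz      
postalveolar      tʃ        dʒ      
retroflex         ʈʂ        ɖʐ      
alveolo-palatal   tɕ        —       
Gaps, from front to back: alveolar lacks voiceless (/ts/); alveolo-palatal lacks voiced (/dʑ/).

/ts/, /dʑ/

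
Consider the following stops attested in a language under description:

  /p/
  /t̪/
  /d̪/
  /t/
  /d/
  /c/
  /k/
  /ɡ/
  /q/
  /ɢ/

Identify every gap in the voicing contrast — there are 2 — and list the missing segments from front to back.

bilabial: voiceless /p/, voiced —.
dental: voiceless /t̪/, voiced /d̪/.
alveolar: voiceless /t/, voiced /d/.
palatal: voiceless /c/, voiced —.
velar: voiceless /k/, voiced /ɡ/.
uvular: voiceless /q/, voiced /ɢ/.
Gaps, from front to back: bilabial lacks voiced (/b/); palatal lacks voiced (/ɟ/).

/b/, /ɟ/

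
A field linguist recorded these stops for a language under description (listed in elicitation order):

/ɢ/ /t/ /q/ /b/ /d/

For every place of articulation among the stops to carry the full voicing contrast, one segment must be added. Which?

place of articulation  voiceless  voiced  
bilabial          —         b       
alveolar          t         d       
uvular            q         ɢ       
The bilabial row has no voiceless member, so the gap is the voiceless bilabial stop /p/.

/p/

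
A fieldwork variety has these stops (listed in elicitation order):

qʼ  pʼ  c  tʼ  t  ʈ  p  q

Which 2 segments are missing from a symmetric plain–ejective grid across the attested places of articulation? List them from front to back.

/ʈʼ/, /cʼ/

place of articulation  plain     ejective
bilabial          p         pʼ      
alveolar          t         tʼ      
retroflex         ʈ         —       
palatal           c         —       
uvular            q         qʼ      
Gaps, from front to back: retroflex lacks ejective (/ʈʼ/); palatal lacks ejective (/cʼ/).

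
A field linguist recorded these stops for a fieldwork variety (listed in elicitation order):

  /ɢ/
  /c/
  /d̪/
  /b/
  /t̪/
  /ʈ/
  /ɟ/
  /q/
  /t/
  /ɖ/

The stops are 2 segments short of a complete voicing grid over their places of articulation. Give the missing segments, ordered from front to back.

bilabial: voiceless —, voiced /b/.
dental: voiceless /t̪/, voiced /d̪/.
alveolar: voiceless /t/, voiced —.
retroflex: voiceless /ʈ/, voiced /ɖ/.
palatal: voiceless /c/, voiced /ɟ/.
uvular: voiceless /q/, voiced /ɢ/.
Gaps, from front to back: bilabial lacks voiceless (/p/); alveolar lacks voiced (/d/).

/p/, /d/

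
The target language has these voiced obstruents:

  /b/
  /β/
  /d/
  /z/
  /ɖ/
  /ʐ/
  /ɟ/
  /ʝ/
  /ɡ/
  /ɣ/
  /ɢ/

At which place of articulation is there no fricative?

bilabial: stop /b/, fricative /β/.
alveolar: stop /d/, fricative /z/.
retroflex: stop /ɖ/, fricative /ʐ/.
palatal: stop /ɟ/, fricative /ʝ/.
velar: stop /ɡ/, fricative /ɣ/.
uvular: stop /ɢ/, fricative —.
Every place of articulation has a fricative member except uvular, where /ʁ/ would be expected.

uvular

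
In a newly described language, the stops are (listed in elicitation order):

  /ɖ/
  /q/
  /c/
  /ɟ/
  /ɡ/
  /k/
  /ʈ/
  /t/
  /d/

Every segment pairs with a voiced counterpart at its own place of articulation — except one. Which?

Alveolar: /t/ ~ /d/
Retroflex: /ʈ/ ~ /ɖ/
Palatal: /c/ ~ /ɟ/
Velar: /k/ ~ /ɡ/
Uvular: only /q/ (voiceless); no voiced partner.
So /q/ is the unpaired segment.

/q/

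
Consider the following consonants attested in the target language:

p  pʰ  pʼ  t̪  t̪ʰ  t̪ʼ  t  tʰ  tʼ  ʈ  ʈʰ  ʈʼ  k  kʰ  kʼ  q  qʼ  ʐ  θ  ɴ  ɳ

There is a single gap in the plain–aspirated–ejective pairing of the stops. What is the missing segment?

place of articulation  plain     aspirated  ejective
bilabial          p         pʰ        pʼ      
dental            t̪        t̪ʰ       t̪ʼ     
alveolar          t         tʰ        tʼ      
retroflex         ʈ         ʈʰ        ʈʼ      
velar             k         kʰ        kʼ      
uvular            q         —         qʼ      
The uvular row has no aspirated member, so the gap is the aspirated uvular stop /qʰ/.

/qʰ/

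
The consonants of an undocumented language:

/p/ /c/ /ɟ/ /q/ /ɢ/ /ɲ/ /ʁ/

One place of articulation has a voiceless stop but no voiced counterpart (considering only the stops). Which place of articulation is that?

place of articulation  voiceless  voiced  
bilabial          p         —       
palatal           c         ɟ       
uvular            q         ɢ       
Every place of articulation has a voiced member except bilabial, where /b/ would be expected.

bilabial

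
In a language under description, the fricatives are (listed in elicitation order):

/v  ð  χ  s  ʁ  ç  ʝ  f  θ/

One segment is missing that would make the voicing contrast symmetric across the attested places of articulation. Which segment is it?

labiodental: voiceless /f/, voiced /v/.
dental: voiceless /θ/, voiced /ð/.
alveolar: voiceless /s/, voiced —.
palatal: voiceless /ç/, voiced /ʝ/.
uvular: voiceless /χ/, voiced /ʁ/.
The alveolar row has no voiced member, so the gap is the voiced alveolar fricative /z/.

/z/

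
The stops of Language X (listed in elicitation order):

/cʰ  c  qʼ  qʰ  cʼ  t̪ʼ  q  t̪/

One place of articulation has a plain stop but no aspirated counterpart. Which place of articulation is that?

dental

dental: plain /t̪/, aspirated —, ejective /t̪ʼ/.
palatal: plain /c/, aspirated /cʰ/, ejective /cʼ/.
uvular: plain /q/, aspirated /qʰ/, ejective /qʼ/.
Every place of articulation has an aspirated member except dental, where /t̪ʰ/ would be expected.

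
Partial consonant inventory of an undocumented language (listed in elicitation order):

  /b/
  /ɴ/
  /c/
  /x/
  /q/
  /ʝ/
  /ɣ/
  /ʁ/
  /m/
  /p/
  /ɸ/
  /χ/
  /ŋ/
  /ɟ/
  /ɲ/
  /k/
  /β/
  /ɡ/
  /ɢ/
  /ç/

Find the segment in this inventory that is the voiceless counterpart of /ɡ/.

/k/

/ɡ/ is a voiced velar stop.
The voiceless counterpart is a voiceless velar stop — in this inventory, /k/.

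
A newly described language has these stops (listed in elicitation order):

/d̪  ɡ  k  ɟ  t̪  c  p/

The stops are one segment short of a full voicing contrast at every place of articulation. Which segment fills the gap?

place of articulation  voiceless  voiced  
bilabial          p         —       
dental            t̪        d̪      
palatal           c         ɟ       
velar             k         ɡ       
The bilabial row has no voiced member, so the gap is the voiced bilabial stop /b/.

/b/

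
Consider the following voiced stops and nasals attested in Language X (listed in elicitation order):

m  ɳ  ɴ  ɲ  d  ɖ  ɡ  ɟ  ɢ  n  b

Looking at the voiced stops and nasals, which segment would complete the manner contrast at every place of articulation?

/ŋ/

Oral stop: /b/ (bilabial), /d/ (alveolar), /ɖ/ (retroflex), /ɟ/ (palatal), /ɡ/ (velar), /ɢ/ (uvular).
Nasal: /m/ (bilabial), /n/ (alveolar), /ɳ/ (retroflex), /ɲ/ (palatal), /ɴ/ (uvular).
The velar row has no nasal member, so the gap is the velar nasal /ŋ/.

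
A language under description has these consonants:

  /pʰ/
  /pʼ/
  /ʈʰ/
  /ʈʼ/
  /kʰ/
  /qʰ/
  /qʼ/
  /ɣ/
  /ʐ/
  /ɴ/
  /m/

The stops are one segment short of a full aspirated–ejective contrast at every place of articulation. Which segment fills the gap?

place of articulation  aspirated  ejective
bilabial          pʰ        pʼ      
retroflex         ʈʰ        ʈʼ      
velar             kʰ        —       
uvular            qʰ        qʼ      
The velar row has no ejective member, so the gap is the ejective velar stop /kʼ/.

/kʼ/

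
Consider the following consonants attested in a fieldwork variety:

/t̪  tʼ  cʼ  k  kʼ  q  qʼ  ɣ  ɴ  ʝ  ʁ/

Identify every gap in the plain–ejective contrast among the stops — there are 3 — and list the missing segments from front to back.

/t̪ʼ/, /t/, /c/

place of articulation  plain     ejective
dental            t̪        —       
alveolar          —         tʼ      
palatal           —         cʼ      
velar             k         kʼ      
uvular            q         qʼ      
Gaps, from front to back: dental lacks ejective (/t̪ʼ/); alveolar lacks plain (/t/); palatal lacks plain (/c/).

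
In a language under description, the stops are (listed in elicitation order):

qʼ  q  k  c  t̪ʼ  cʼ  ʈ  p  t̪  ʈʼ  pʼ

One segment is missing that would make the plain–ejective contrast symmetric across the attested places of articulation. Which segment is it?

Plain: /p/ (bilabial), /t̪/ (dental), /ʈ/ (retroflex), /c/ (palatal), /k/ (velar), /q/ (uvular).
Ejective: /pʼ/ (bilabial), /t̪ʼ/ (dental), /ʈʼ/ (retroflex), /cʼ/ (palatal), /qʼ/ (uvular).
The velar row has no ejective member, so the gap is the ejective velar stop /kʼ/.

/kʼ/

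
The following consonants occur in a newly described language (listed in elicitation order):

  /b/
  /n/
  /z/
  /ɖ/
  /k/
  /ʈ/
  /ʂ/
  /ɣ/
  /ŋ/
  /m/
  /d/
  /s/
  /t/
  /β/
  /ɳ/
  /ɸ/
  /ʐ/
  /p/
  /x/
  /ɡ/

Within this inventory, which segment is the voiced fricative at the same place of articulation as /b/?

/β/

/b/ is a voiced bilabial stop.
The voiced fricative at the same place is a voiced bilabial fricative — in this inventory, /β/.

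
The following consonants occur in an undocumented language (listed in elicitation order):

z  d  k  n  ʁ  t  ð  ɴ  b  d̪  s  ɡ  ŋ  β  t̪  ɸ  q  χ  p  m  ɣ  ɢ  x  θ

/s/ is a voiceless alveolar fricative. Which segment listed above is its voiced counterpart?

/z/

The voiced counterpart is a voiced alveolar fricative — in this inventory, /z/.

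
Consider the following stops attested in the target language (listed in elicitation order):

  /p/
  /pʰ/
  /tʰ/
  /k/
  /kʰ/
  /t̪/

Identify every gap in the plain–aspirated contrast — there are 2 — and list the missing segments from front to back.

bilabial: plain /p/, aspirated /pʰ/.
dental: plain /t̪/, aspirated —.
alveolar: plain —, aspirated /tʰ/.
velar: plain /k/, aspirated /kʰ/.
Gaps, from front to back: dental lacks aspirated (/t̪ʰ/); alveolar lacks plain (/t/).

/t̪ʰ/, /t/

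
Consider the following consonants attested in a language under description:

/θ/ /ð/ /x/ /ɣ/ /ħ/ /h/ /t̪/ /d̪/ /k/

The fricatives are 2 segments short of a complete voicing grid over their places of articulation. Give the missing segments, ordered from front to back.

place of articulation  voiceless  voiced  
dental            θ         ð       
velar             x         ɣ       
pharyngeal        ħ         —       
glottal           h         —       
Gaps, from front to back: pharyngeal lacks voiced (/ʕ/); glottal lacks voiced (/ɦ/).

/ʕ/, /ɦ/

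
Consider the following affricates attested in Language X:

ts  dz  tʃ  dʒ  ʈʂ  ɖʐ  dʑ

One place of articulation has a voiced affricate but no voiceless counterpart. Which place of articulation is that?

place of articulation  voiceless  voiced  
alveolar          ts        dz      
postalveolar      tʃ        dʒ      
retroflex         ʈʂ        ɖʐ      
alveolo-palatal   —         dʑ      
Every place of articulation has a voiceless member except alveolo-palatal, where /tɕ/ would be expected.

alveolo-palatal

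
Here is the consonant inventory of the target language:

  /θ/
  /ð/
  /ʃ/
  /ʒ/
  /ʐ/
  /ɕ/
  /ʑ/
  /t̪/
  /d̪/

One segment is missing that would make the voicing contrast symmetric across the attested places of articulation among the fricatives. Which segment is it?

place of articulation  voiceless  voiced  
dental            θ         ð       
postalveolar      ʃ         ʒ       
retroflex         —         ʐ       
alveolo-palatal   ɕ         ʑ       
The retroflex row has no voiceless member, so the gap is the voiceless retroflex fricative /ʂ/.

/ʂ/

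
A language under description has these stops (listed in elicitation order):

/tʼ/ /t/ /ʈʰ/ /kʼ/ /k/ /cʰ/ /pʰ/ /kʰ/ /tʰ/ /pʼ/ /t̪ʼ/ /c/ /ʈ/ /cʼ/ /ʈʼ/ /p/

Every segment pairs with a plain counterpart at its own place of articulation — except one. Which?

Bilabial: /p/ ~ /pʰ/ ~ /pʼ/
Alveolar: /t/ ~ /tʰ/ ~ /tʼ/
Retroflex: /ʈ/ ~ /ʈʰ/ ~ /ʈʼ/
Palatal: /c/ ~ /cʰ/ ~ /cʼ/
Velar: /k/ ~ /kʰ/ ~ /kʼ/
Dental: only /t̪ʼ/ (ejective); no plain partner.
So /t̪ʼ/ is the unpaired segment.

/t̪ʼ/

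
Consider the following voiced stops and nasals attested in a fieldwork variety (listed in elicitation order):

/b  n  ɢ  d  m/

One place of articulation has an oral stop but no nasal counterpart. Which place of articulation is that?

uvular

bilabial: oral stop /b/, nasal /m/.
alveolar: oral stop /d/, nasal /n/.
uvular: oral stop /ɢ/, nasal —.
Every place of articulation has a nasal member except uvular, where /ɴ/ would be expected.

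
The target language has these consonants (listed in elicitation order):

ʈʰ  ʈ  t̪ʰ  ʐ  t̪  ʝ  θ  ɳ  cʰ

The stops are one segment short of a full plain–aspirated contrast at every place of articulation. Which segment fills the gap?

Plain: /t̪/ (dental), /ʈ/ (retroflex).
Aspirated: /t̪ʰ/ (dental), /ʈʰ/ (retroflex), /cʰ/ (palatal).
The palatal row has no plain member, so the gap is the plain palatal stop /c/.

/c/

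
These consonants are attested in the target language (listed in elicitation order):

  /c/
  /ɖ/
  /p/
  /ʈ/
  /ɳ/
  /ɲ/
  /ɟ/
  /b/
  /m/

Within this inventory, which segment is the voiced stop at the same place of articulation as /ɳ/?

/ɖ/

/ɳ/ is a retroflex nasal.
The voiced stop at the same place is a voiced retroflex stop — in this inventory, /ɖ/.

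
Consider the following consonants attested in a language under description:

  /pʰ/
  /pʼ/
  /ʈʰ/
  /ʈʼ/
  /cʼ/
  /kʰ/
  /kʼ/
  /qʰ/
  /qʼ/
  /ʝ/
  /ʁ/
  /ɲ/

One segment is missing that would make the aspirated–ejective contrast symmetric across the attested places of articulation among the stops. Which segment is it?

place of articulation  aspirated  ejective
bilabial          pʰ        pʼ      
retroflex         ʈʰ        ʈʼ      
palatal           —         cʼ      
velar             kʰ        kʼ      
uvular            qʰ        qʼ      
The palatal row has no aspirated member, so the gap is the aspirated palatal stop /cʰ/.

/cʰ/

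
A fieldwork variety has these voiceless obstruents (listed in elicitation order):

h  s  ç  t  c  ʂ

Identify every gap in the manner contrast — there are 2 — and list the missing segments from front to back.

/ʈ/, /ʔ/

place of articulation  stop      fricative
alveolar          t         s       
retroflex         —         ʂ       
palatal           c         ç       
glottal           —         h       
Gaps, from front to back: retroflex lacks stop (/ʈ/); glottal lacks stop (/ʔ/).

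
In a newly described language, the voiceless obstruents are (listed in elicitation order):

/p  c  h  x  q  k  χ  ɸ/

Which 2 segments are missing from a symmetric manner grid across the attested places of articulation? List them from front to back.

/ç/, /ʔ/

Stop: /p/ (bilabial), /c/ (palatal), /k/ (velar), /q/ (uvular).
Fricative: /ɸ/ (bilabial), /x/ (velar), /χ/ (uvular), /h/ (glottal).
Gaps, from front to back: palatal lacks fricative (/ç/); glottal lacks stop (/ʔ/).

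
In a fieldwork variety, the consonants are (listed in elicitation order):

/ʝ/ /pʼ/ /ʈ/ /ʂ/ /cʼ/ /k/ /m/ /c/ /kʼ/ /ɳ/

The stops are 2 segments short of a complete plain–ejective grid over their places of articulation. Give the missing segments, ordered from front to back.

place of articulation  plain     ejective
bilabial          —         pʼ      
retroflex         ʈ         —       
palatal           c         cʼ      
velar             k         kʼ      
Gaps, from front to back: bilabial lacks plain (/p/); retroflex lacks ejective (/ʈʼ/).

/p/, /ʈʼ/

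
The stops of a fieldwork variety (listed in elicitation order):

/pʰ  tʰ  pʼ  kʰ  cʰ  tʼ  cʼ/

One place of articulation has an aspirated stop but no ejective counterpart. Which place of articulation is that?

velar

Aspirated: /pʰ/ (bilabial), /tʰ/ (alveolar), /cʰ/ (palatal), /kʰ/ (velar).
Ejective: /pʼ/ (bilabial), /tʼ/ (alveolar), /cʼ/ (palatal).
Every place of articulation has an ejective member except velar, where /kʼ/ would be expected.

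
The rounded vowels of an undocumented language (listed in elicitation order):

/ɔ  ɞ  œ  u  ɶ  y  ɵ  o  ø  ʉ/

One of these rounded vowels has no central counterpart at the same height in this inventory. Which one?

High: /y/ ~ /ʉ/ ~ /u/
High-mid: /ø/ ~ /ɵ/ ~ /o/
Low-mid: /œ/ ~ /ɞ/ ~ /ɔ/
Low: only /ɶ/ (front); no central partner.
So /ɶ/ is the unpaired segment.

/ɶ/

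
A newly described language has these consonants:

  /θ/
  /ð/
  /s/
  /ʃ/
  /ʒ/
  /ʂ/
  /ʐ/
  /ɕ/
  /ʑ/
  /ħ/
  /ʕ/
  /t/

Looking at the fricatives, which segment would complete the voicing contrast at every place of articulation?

/z/

Voiceless: /θ/ (dental), /s/ (alveolar), /ʃ/ (postalveolar), /ʂ/ (retroflex), /ɕ/ (alveolo-palatal), /ħ/ (pharyngeal).
Voiced: /ð/ (dental), /ʒ/ (postalveolar), /ʐ/ (retroflex), /ʑ/ (alveolo-palatal), /ʕ/ (pharyngeal).
The alveolar row has no voiced member, so the gap is the voiced alveolar fricative /z/.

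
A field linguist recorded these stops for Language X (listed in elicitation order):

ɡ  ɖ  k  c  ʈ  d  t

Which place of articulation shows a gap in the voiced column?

palatal

place of articulation  voiceless  voiced  
alveolar          t         d       
retroflex         ʈ         ɖ       
palatal           c         —       
velar             k         ɡ       
Every place of articulation has a voiced member except palatal, where /ɟ/ would be expected.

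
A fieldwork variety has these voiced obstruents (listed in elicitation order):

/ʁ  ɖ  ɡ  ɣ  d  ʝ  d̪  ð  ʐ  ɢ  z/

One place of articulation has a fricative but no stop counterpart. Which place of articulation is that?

dental: stop /d̪/, fricative /ð/.
alveolar: stop /d/, fricative /z/.
retroflex: stop /ɖ/, fricative /ʐ/.
palatal: stop —, fricative /ʝ/.
velar: stop /ɡ/, fricative /ɣ/.
uvular: stop /ɢ/, fricative /ʁ/.
Every place of articulation has a stop member except palatal, where /ɟ/ would be expected.

palatal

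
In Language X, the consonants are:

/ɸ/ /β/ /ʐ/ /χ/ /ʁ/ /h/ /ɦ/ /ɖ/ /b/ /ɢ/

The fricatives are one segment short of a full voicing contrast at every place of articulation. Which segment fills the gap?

/ʂ/

Voiceless: /ɸ/ (bilabial), /χ/ (uvular), /h/ (glottal).
Voiced: /β/ (bilabial), /ʐ/ (retroflex), /ʁ/ (uvular), /ɦ/ (glottal).
The retroflex row has no voiceless member, so the gap is the voiceless retroflex fricative /ʂ/.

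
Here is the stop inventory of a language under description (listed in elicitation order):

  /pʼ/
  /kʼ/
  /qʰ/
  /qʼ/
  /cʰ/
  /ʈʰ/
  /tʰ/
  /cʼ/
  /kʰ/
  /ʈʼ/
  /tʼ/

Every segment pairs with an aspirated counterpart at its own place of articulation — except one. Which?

/pʼ/

Alveolar: /tʰ/ ~ /tʼ/
Retroflex: /ʈʰ/ ~ /ʈʼ/
Palatal: /cʰ/ ~ /cʼ/
Velar: /kʰ/ ~ /kʼ/
Uvular: /qʰ/ ~ /qʼ/
Bilabial: only /pʼ/ (ejective); no aspirated partner.
So /pʼ/ is the unpaired segment.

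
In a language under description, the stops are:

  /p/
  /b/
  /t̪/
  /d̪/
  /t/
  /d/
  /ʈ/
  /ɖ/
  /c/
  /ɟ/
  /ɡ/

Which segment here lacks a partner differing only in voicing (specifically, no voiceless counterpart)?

Bilabial: /p/ ~ /b/
Dental: /t̪/ ~ /d̪/
Alveolar: /t/ ~ /d/
Retroflex: /ʈ/ ~ /ɖ/
Palatal: /c/ ~ /ɟ/
Velar: only /ɡ/ (voiced); no voiceless partner.
So /ɡ/ is the unpaired segment.

/ɡ/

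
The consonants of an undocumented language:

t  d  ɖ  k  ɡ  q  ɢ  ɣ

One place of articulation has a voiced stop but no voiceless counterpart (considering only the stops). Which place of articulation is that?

alveolar: voiceless /t/, voiced /d/.
retroflex: voiceless —, voiced /ɖ/.
velar: voiceless /k/, voiced /ɡ/.
uvular: voiceless /q/, voiced /ɢ/.
Every place of articulation has a voiceless member except retroflex, where /ʈ/ would be expected.

retroflex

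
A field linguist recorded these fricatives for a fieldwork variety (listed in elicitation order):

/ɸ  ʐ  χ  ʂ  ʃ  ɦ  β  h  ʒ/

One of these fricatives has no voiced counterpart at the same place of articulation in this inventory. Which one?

/χ/

Bilabial: /ɸ/ ~ /β/
Postalveolar: /ʃ/ ~ /ʒ/
Retroflex: /ʂ/ ~ /ʐ/
Glottal: /h/ ~ /ɦ/
Uvular: only /χ/ (voiceless); no voiced partner.
So /χ/ is the unpaired segment.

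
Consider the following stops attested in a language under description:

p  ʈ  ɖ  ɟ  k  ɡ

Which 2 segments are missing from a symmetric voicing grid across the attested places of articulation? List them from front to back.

Voiceless: /p/ (bilabial), /ʈ/ (retroflex), /k/ (velar).
Voiced: /ɖ/ (retroflex), /ɟ/ (palatal), /ɡ/ (velar).
Gaps, from front to back: bilabial lacks voiced (/b/); palatal lacks voiceless (/c/).

/b/, /c/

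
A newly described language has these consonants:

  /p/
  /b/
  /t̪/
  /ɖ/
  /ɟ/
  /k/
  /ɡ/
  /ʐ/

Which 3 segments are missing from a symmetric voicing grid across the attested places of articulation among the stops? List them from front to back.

place of articulation  voiceless  voiced  
bilabial          p         b       
dental            t̪        —       
retroflex         —         ɖ       
palatal           —         ɟ       
velar             k         ɡ       
Gaps, from front to back: dental lacks voiced (/d̪/); retroflex lacks voiceless (/ʈ/); palatal lacks voiceless (/c/).

/d̪/, /ʈ/, /c/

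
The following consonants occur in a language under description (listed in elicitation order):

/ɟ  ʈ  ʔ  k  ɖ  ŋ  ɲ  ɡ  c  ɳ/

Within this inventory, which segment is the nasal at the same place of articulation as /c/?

/ɲ/

/c/ is a voiceless palatal stop.
The nasal at the same place is a palatal nasal — in this inventory, /ɲ/.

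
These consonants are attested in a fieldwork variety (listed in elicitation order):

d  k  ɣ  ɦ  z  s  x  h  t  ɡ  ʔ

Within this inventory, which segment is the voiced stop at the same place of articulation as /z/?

/z/ is a voiced alveolar fricative.
The voiced stop at the same place is a voiced alveolar stop — in this inventory, /d/.

/d/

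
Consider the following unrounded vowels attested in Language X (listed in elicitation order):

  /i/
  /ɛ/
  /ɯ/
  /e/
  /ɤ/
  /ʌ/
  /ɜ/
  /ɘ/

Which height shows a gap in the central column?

high: front /i/, central —, back /ɯ/.
high-mid: front /e/, central /ɘ/, back /ɤ/.
low-mid: front /ɛ/, central /ɜ/, back /ʌ/.
Every height has a central member except high, where /ɨ/ would be expected.

high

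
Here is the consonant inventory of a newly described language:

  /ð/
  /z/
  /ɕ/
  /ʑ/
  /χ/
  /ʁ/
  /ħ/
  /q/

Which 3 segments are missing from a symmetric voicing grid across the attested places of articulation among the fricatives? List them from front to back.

/θ/, /s/, /ʕ/

Voiceless: /ɕ/ (alveolo-palatal), /χ/ (uvular), /ħ/ (pharyngeal).
Voiced: /ð/ (dental), /z/ (alveolar), /ʑ/ (alveolo-palatal), /ʁ/ (uvular).
Gaps, from front to back: dental lacks voiceless (/θ/); alveolar lacks voiceless (/s/); pharyngeal lacks voiced (/ʕ/).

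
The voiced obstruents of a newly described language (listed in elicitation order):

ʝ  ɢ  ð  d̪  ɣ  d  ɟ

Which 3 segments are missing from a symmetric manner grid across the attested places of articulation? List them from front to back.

place of articulation  stop      fricative
dental            d̪        ð       
alveolar          d         —       
palatal           ɟ         ʝ       
velar             —         ɣ       
uvular            ɢ         —       
Gaps, from front to back: alveolar lacks fricative (/z/); velar lacks stop (/ɡ/); uvular lacks fricative (/ʁ/).

/z/, /ɡ/, /ʁ/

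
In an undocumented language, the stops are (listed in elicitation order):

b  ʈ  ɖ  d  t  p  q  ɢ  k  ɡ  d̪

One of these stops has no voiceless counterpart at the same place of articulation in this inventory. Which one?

/d̪/

Bilabial: /p/ ~ /b/
Alveolar: /t/ ~ /d/
Retroflex: /ʈ/ ~ /ɖ/
Velar: /k/ ~ /ɡ/
Uvular: /q/ ~ /ɢ/
Dental: only /d̪/ (voiced); no voiceless partner.
So /d̪/ is the unpaired segment.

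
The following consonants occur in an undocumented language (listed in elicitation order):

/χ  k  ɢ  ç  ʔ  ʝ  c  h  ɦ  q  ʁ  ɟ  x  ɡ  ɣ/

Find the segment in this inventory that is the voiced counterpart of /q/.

/q/ is a voiceless uvular stop.
The voiced counterpart is a voiced uvular stop — in this inventory, /ɢ/.

/ɢ/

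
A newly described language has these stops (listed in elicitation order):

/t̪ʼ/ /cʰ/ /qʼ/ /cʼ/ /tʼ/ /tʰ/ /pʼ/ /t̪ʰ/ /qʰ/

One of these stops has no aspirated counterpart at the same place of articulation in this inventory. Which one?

/pʼ/

Dental: /t̪ʰ/ ~ /t̪ʼ/
Alveolar: /tʰ/ ~ /tʼ/
Palatal: /cʰ/ ~ /cʼ/
Uvular: /qʰ/ ~ /qʼ/
Bilabial: only /pʼ/ (ejective); no aspirated partner.
So /pʼ/ is the unpaired segment.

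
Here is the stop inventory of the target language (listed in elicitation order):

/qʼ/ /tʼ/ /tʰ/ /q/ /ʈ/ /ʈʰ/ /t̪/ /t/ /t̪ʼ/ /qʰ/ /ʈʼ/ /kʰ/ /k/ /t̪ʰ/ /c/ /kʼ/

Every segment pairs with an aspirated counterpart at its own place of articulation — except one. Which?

Dental: /t̪/ ~ /t̪ʰ/ ~ /t̪ʼ/
Alveolar: /t/ ~ /tʰ/ ~ /tʼ/
Retroflex: /ʈ/ ~ /ʈʰ/ ~ /ʈʼ/
Velar: /k/ ~ /kʰ/ ~ /kʼ/
Uvular: /q/ ~ /qʰ/ ~ /qʼ/
Palatal: only /c/ (plain); no aspirated partner.
So /c/ is the unpaired segment.

/c/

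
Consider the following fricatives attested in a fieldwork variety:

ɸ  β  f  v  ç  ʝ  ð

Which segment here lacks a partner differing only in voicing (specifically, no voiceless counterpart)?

Bilabial: /ɸ/ ~ /β/
Labiodental: /f/ ~ /v/
Palatal: /ç/ ~ /ʝ/
Dental: only /ð/ (voiced); no voiceless partner.
So /ð/ is the unpaired segment.

/ð/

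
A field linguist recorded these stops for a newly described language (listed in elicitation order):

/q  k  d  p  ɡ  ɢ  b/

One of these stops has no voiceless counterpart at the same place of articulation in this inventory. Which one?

Bilabial: /p/ ~ /b/
Velar: /k/ ~ /ɡ/
Uvular: /q/ ~ /ɢ/
Alveolar: only /d/ (voiced); no voiceless partner.
So /d/ is the unpaired segment.

/d/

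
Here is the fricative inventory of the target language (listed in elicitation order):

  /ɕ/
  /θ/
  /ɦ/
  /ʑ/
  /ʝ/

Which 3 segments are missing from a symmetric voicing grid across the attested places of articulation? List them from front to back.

/ð/, /ç/, /h/

Voiceless: /θ/ (dental), /ɕ/ (alveolo-palatal).
Voiced: /ʑ/ (alveolo-palatal), /ʝ/ (palatal), /ɦ/ (glottal).
Gaps, from front to back: dental lacks voiced (/ð/); palatal lacks voiceless (/ç/); glottal lacks voiceless (/h/).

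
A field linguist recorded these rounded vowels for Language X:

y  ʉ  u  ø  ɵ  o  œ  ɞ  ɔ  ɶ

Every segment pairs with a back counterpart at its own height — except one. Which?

/ɶ/

High: /y/ ~ /ʉ/ ~ /u/
High-mid: /ø/ ~ /ɵ/ ~ /o/
Low-mid: /œ/ ~ /ɞ/ ~ /ɔ/
Low: only /ɶ/ (front); no back partner.
So /ɶ/ is the unpaired segment.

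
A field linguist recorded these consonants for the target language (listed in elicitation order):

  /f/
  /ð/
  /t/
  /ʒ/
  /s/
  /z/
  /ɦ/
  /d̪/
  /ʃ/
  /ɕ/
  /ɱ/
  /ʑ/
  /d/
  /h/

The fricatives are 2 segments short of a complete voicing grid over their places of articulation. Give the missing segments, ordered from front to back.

labiodental: voiceless /f/, voiced —.
dental: voiceless —, voiced /ð/.
alveolar: voiceless /s/, voiced /z/.
postalveolar: voiceless /ʃ/, voiced /ʒ/.
alveolo-palatal: voiceless /ɕ/, voiced /ʑ/.
glottal: voiceless /h/, voiced /ɦ/.
Gaps, from front to back: labiodental lacks voiced (/v/); dental lacks voiceless (/θ/).

/v/, /θ/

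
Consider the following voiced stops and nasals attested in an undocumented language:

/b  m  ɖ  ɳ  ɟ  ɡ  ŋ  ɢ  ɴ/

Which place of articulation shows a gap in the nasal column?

Oral stop: /b/ (bilabial), /ɖ/ (retroflex), /ɟ/ (palatal), /ɡ/ (velar), /ɢ/ (uvular).
Nasal: /m/ (bilabial), /ɳ/ (retroflex), /ŋ/ (velar), /ɴ/ (uvular).
Every place of articulation has a nasal member except palatal, where /ɲ/ would be expected.

palatal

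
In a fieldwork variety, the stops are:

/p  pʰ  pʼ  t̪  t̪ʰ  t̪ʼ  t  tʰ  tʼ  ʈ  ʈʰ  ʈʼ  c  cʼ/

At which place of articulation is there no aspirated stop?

bilabial: plain /p/, aspirated /pʰ/, ejective /pʼ/.
dental: plain /t̪/, aspirated /t̪ʰ/, ejective /t̪ʼ/.
alveolar: plain /t/, aspirated /tʰ/, ejective /tʼ/.
retroflex: plain /ʈ/, aspirated /ʈʰ/, ejective /ʈʼ/.
palatal: plain /c/, aspirated —, ejective /cʼ/.
Every place of articulation has an aspirated member except palatal, where /cʰ/ would be expected.

palatal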